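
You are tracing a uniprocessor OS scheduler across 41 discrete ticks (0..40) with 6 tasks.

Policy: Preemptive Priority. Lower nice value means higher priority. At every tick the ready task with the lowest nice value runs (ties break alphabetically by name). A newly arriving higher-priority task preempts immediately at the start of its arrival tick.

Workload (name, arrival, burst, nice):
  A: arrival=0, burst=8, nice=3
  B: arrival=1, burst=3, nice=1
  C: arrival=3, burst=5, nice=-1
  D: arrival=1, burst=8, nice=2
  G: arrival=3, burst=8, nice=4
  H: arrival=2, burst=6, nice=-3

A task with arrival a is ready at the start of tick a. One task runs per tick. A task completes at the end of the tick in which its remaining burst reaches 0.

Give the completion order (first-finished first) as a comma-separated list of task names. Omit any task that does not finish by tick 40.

completion order = H, C, B, D, A, G

t=0: ready={A} → run A
t=1: ready={A,B,D} → run B
t=2: ready={A,B,D,H} → run H
t=3: ready={A,B,C,D,G,H} → run H
t=4: ready={A,B,C,D,G,H} → run H
t=5: ready={A,B,C,D,G,H} → run H
t=6: ready={A,B,C,D,G,H} → run H
t=7: ready={A,B,C,D,G,H} → run H
t=8: ready={A,B,C,D,G} → run C
t=9: ready={A,B,C,D,G} → run C
t=10: ready={A,B,C,D,G} → run C
t=11: ready={A,B,C,D,G} → run C
t=12: ready={A,B,C,D,G} → run C
t=13: ready={A,B,D,G} → run B
t=14: ready={A,B,D,G} → run B
t=15: ready={A,D,G} → run D
t=16: ready={A,D,G} → run D
t=17: ready={A,D,G} → run D
t=18: ready={A,D,G} → run D
t=19: ready={A,D,G} → run D
t=20: ready={A,D,G} → run D
t=21: ready={A,D,G} → run D
t=22: ready={A,D,G} → run D
t=23: ready={A,G} → run A
t=24: ready={A,G} → run A
t=25: ready={A,G} → run A
t=26: ready={A,G} → run A
t=27: ready={A,G} → run A
t=28: ready={A,G} → run A
t=29: ready={A,G} → run A
t=30: ready={G} → run G
t=31: ready={G} → run G
t=32: ready={G} → run G
t=33: ready={G} → run G
t=34: ready={G} → run G
t=35: ready={G} → run G
t=36: ready={G} → run G
t=37: ready={G} → run G
t=38: (idle)
t=39: (idle)
t=40: (idle)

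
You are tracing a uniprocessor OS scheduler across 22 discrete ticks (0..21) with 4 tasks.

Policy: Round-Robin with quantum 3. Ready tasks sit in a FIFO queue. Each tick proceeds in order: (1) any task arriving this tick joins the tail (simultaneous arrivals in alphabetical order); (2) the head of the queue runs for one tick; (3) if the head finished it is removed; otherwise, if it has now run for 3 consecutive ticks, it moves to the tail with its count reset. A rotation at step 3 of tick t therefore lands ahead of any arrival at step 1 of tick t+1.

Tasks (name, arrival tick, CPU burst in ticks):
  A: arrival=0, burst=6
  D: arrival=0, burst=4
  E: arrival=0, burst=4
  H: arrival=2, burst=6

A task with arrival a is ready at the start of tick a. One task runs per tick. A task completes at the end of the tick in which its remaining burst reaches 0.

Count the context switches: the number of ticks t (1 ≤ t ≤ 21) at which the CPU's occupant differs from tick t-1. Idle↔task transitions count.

context switches = 8

t=0: queue=[A,D,E] q_used=0 → run A
t=1: queue=[A,D,E] q_used=1 → run A
t=2: queue=[A,D,E,H] q_used=2 → run A
t=3: queue=[D,E,H,A] q_used=0 → run D
t=4: queue=[D,E,H,A] q_used=1 → run D
t=5: queue=[D,E,H,A] q_used=2 → run D
t=6: queue=[E,H,A,D] q_used=0 → run E
t=7: queue=[E,H,A,D] q_used=1 → run E
t=8: queue=[E,H,A,D] q_used=2 → run E
t=9: queue=[H,A,D,E] q_used=0 → run H
t=10: queue=[H,A,D,E] q_used=1 → run H
t=11: queue=[H,A,D,E] q_used=2 → run H
t=12: queue=[A,D,E,H] q_used=0 → run A
t=13: queue=[A,D,E,H] q_used=1 → run A
t=14: queue=[A,D,E,H] q_used=2 → run A
t=15: queue=[D,E,H] q_used=0 → run D
t=16: queue=[E,H] q_used=0 → run E
t=17: queue=[H] q_used=0 → run H
t=18: queue=[H] q_used=1 → run H
t=19: queue=[H] q_used=2 → run H
t=20: (idle)
t=21: (idle)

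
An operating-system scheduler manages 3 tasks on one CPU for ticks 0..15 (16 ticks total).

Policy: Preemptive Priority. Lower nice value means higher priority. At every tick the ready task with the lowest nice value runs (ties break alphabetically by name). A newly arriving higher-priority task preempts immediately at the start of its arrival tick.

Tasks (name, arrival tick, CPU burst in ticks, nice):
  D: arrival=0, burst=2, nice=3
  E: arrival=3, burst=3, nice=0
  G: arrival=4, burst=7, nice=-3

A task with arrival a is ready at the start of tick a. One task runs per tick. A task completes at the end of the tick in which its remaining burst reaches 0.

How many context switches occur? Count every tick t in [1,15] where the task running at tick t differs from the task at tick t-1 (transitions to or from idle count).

t=0: ready={D} → run D
t=1: ready={D} → run D
t=2: (idle)
t=3: ready={E} → run E
t=4: ready={E,G} → run G
t=5: ready={E,G} → run G
t=6: ready={E,G} → run G
t=7: ready={E,G} → run G
t=8: ready={E,G} → run G
t=9: ready={E,G} → run G
t=10: ready={E,G} → run G
t=11: ready={E} → run E
t=12: ready={E} → run E
t=13: (idle)
t=14: (idle)
t=15: (idle)

context switches = 5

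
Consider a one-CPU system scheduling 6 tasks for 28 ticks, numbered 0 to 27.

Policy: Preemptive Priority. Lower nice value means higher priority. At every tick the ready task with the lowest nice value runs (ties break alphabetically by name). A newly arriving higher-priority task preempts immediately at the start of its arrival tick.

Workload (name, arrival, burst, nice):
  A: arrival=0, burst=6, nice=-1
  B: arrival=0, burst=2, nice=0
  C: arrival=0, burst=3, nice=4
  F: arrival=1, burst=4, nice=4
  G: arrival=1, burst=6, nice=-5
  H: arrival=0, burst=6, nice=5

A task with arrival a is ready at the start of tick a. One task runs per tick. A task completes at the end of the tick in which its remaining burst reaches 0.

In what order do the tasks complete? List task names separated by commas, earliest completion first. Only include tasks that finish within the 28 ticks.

completion order = G, A, B, C, F, H

t=0: ready={A,B,C,H} → run A
t=1: ready={A,B,C,F,G,H} → run G
t=2: ready={A,B,C,F,G,H} → run G
t=3: ready={A,B,C,F,G,H} → run G
t=4: ready={A,B,C,F,G,H} → run G
t=5: ready={A,B,C,F,G,H} → run G
t=6: ready={A,B,C,F,G,H} → run G
t=7: ready={A,B,C,F,H} → run A
t=8: ready={A,B,C,F,H} → run A
t=9: ready={A,B,C,F,H} → run A
t=10: ready={A,B,C,F,H} → run A
t=11: ready={A,B,C,F,H} → run A
t=12: ready={B,C,F,H} → run B
t=13: ready={B,C,F,H} → run B
t=14: ready={C,F,H} → run C
t=15: ready={C,F,H} → run C
t=16: ready={C,F,H} → run C
t=17: ready={F,H} → run F
t=18: ready={F,H} → run F
t=19: ready={F,H} → run F
t=20: ready={F,H} → run F
t=21: ready={H} → run H
t=22: ready={H} → run H
t=23: ready={H} → run H
t=24: ready={H} → run H
t=25: ready={H} → run H
t=26: ready={H} → run H
t=27: (idle)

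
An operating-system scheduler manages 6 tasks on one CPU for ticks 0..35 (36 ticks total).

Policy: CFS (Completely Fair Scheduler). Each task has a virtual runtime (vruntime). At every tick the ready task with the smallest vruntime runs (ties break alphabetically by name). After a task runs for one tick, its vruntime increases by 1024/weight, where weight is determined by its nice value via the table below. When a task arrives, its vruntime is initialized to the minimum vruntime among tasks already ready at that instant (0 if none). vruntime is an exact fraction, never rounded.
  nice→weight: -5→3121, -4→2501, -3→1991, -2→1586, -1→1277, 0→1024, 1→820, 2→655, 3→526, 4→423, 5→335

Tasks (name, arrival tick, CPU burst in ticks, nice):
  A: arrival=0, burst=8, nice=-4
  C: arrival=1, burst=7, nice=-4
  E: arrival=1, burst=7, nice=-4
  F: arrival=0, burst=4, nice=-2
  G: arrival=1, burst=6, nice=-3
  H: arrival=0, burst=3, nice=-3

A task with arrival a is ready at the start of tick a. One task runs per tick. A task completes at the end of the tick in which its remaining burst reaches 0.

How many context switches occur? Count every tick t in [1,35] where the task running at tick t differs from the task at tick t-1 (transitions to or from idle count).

context switches = 35

t=0: vr[A=0 F=0 H=0] → run A
t=1: vr[A=1024/2501 C=0 E=0 F=0 G=0 H=0] → run C
t=2: vr[A=1024/2501 C=1024/2501 E=0 F=0 G=0 H=0] → run E
t=3: vr[A=1024/2501 C=1024/2501 E=1024/2501 F=0 G=0 H=0] → run F
t=4: vr[A=1024/2501 C=1024/2501 E=1024/2501 F=512/793 G=0 H=0] → run G
t=5: vr[A=1024/2501 C=1024/2501 E=1024/2501 F=512/793 G=1024/1991 H=0] → run H
t=6: vr[A=1024/2501 C=1024/2501 E=1024/2501 F=512/793 G=1024/1991 H=1024/1991] → run A
t=7: vr[A=2048/2501 C=1024/2501 E=1024/2501 F=512/793 G=1024/1991 H=1024/1991] → run C
t=8: vr[A=2048/2501 C=2048/2501 E=1024/2501 F=512/793 G=1024/1991 H=1024/1991] → run E
t=9: vr[A=2048/2501 C=2048/2501 E=2048/2501 F=512/793 G=1024/1991 H=1024/1991] → run G
t=10: vr[A=2048/2501 C=2048/2501 E=2048/2501 F=512/793 G=2048/1991 H=1024/1991] → run H
t=11: vr[A=2048/2501 C=2048/2501 E=2048/2501 F=512/793 G=2048/1991 H=2048/1991] → run F
t=12: vr[A=2048/2501 C=2048/2501 E=2048/2501 F=1024/793 G=2048/1991 H=2048/1991] → run A
t=13: vr[A=3072/2501 C=2048/2501 E=2048/2501 F=1024/793 G=2048/1991 H=2048/1991] → run C
t=14: vr[A=3072/2501 C=3072/2501 E=2048/2501 F=1024/793 G=2048/1991 H=2048/1991] → run E
t=15: vr[A=3072/2501 C=3072/2501 E=3072/2501 F=1024/793 G=2048/1991 H=2048/1991] → run G
t=16: vr[A=3072/2501 C=3072/2501 E=3072/2501 F=1024/793 G=3072/1991 H=2048/1991] → run H
t=17: vr[A=3072/2501 C=3072/2501 E=3072/2501 F=1024/793 G=3072/1991] → run A
t=18: vr[A=4096/2501 C=3072/2501 E=3072/2501 F=1024/793 G=3072/1991] → run C
t=19: vr[A=4096/2501 C=4096/2501 E=3072/2501 F=1024/793 G=3072/1991] → run E
t=20: vr[A=4096/2501 C=4096/2501 E=4096/2501 F=1024/793 G=3072/1991] → run F
t=21: vr[A=4096/2501 C=4096/2501 E=4096/2501 F=1536/793 G=3072/1991] → run G
t=22: vr[A=4096/2501 C=4096/2501 E=4096/2501 F=1536/793 G=4096/1991] → run A
t=23: vr[A=5120/2501 C=4096/2501 E=4096/2501 F=1536/793 G=4096/1991] → run C
t=24: vr[A=5120/2501 C=5120/2501 E=4096/2501 F=1536/793 G=4096/1991] → run E
t=25: vr[A=5120/2501 C=5120/2501 E=5120/2501 F=1536/793 G=4096/1991] → run F
t=26: vr[A=5120/2501 C=5120/2501 E=5120/2501 G=4096/1991] → run A
t=27: vr[A=6144/2501 C=5120/2501 E=5120/2501 G=4096/1991] → run C
t=28: vr[A=6144/2501 C=6144/2501 E=5120/2501 G=4096/1991] → run E
t=29: vr[A=6144/2501 C=6144/2501 E=6144/2501 G=4096/1991] → run G
t=30: vr[A=6144/2501 C=6144/2501 E=6144/2501 G=5120/1991] → run A
t=31: vr[A=7168/2501 C=6144/2501 E=6144/2501 G=5120/1991] → run C
t=32: vr[A=7168/2501 E=6144/2501 G=5120/1991] → run E
t=33: vr[A=7168/2501 G=5120/1991] → run G
t=34: vr[A=7168/2501] → run A
t=35: (idle)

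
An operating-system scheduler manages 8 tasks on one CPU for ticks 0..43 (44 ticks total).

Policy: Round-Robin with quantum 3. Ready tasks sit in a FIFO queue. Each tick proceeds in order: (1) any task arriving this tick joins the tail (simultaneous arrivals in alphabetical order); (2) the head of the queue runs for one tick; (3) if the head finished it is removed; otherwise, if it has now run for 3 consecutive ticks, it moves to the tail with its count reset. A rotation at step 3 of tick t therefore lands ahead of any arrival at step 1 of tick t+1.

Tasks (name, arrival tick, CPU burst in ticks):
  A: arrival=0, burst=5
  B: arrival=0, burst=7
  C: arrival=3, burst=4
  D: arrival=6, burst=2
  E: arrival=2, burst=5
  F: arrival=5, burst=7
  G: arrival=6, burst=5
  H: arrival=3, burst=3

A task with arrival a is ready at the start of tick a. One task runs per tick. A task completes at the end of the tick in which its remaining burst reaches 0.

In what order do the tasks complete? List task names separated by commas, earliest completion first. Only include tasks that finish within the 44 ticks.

completion order = A, H, D, E, C, B, G, F

t=0: queue=[A,B] q_used=0 → run A
t=1: queue=[A,B] q_used=1 → run A
t=2: queue=[A,B,E] q_used=2 → run A
t=3: queue=[B,E,A,C,H] q_used=0 → run B
t=4: queue=[B,E,A,C,H] q_used=1 → run B
t=5: queue=[B,E,A,C,H,F] q_used=2 → run B
t=6: queue=[E,A,C,H,F,B,D,G] q_used=0 → run E
t=7: queue=[E,A,C,H,F,B,D,G] q_used=1 → run E
t=8: queue=[E,A,C,H,F,B,D,G] q_used=2 → run E
t=9: queue=[A,C,H,F,B,D,G,E] q_used=0 → run A
t=10: queue=[A,C,H,F,B,D,G,E] q_used=1 → run A
t=11: queue=[C,H,F,B,D,G,E] q_used=0 → run C
t=12: queue=[C,H,F,B,D,G,E] q_used=1 → run C
t=13: queue=[C,H,F,B,D,G,E] q_used=2 → run C
t=14: queue=[H,F,B,D,G,E,C] q_used=0 → run H
t=15: queue=[H,F,B,D,G,E,C] q_used=1 → run H
t=16: queue=[H,F,B,D,G,E,C] q_used=2 → run H
t=17: queue=[F,B,D,G,E,C] q_used=0 → run F
t=18: queue=[F,B,D,G,E,C] q_used=1 → run F
t=19: queue=[F,B,D,G,E,C] q_used=2 → run F
t=20: queue=[B,D,G,E,C,F] q_used=0 → run B
t=21: queue=[B,D,G,E,C,F] q_used=1 → run B
t=22: queue=[B,D,G,E,C,F] q_used=2 → run B
t=23: queue=[D,G,E,C,F,B] q_used=0 → run D
t=24: queue=[D,G,E,C,F,B] q_used=1 → run D
t=25: queue=[G,E,C,F,B] q_used=0 → run G
t=26: queue=[G,E,C,F,B] q_used=1 → run G
t=27: queue=[G,E,C,F,B] q_used=2 → run G
t=28: queue=[E,C,F,B,G] q_used=0 → run E
t=29: queue=[E,C,F,B,G] q_used=1 → run E
t=30: queue=[C,F,B,G] q_used=0 → run C
t=31: queue=[F,B,G] q_used=0 → run F
t=32: queue=[F,B,G] q_used=1 → run F
t=33: queue=[F,B,G] q_used=2 → run F
t=34: queue=[B,G,F] q_used=0 → run B
t=35: queue=[G,F] q_used=0 → run G
t=36: queue=[G,F] q_used=1 → run G
t=37: queue=[F] q_used=0 → run F
t=38: (idle)
t=39: (idle)
t=40: (idle)
t=41: (idle)
t=42: (idle)
t=43: (idle)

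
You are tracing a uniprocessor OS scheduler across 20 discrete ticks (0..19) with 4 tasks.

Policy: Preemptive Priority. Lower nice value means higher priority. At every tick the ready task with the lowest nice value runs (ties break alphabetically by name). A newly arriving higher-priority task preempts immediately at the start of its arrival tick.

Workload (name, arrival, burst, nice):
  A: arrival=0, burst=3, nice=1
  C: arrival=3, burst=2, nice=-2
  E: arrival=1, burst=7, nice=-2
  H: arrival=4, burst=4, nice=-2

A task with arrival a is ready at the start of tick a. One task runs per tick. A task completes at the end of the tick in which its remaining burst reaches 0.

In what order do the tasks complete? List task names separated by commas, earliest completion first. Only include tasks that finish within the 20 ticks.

t=0: ready={A} → run A
t=1: ready={A,E} → run E
t=2: ready={A,E} → run E
t=3: ready={A,C,E} → run C
t=4: ready={A,C,E,H} → run C
t=5: ready={A,E,H} → run E
t=6: ready={A,E,H} → run E
t=7: ready={A,E,H} → run E
t=8: ready={A,E,H} → run E
t=9: ready={A,E,H} → run E
t=10: ready={A,H} → run H
t=11: ready={A,H} → run H
t=12: ready={A,H} → run H
t=13: ready={A,H} → run H
t=14: ready={A} → run A
t=15: ready={A} → run A
t=16: (idle)
t=17: (idle)
t=18: (idle)
t=19: (idle)

completion order = C, E, H, A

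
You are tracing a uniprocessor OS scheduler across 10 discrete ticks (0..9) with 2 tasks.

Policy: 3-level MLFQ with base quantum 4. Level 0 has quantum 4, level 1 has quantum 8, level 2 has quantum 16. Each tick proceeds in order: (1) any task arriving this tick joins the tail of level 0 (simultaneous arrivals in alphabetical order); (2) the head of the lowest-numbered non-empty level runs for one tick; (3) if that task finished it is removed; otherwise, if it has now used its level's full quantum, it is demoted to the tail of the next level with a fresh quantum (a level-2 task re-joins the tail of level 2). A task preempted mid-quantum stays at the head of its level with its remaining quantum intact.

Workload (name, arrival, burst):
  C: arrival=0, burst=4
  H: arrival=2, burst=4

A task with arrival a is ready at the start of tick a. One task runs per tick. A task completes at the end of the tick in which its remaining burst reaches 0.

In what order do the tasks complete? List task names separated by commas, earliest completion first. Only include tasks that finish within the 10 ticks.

completion order = C, H

t=0: L0/L1/L2 = C/-/- → run C
t=1: L0/L1/L2 = C/-/- → run C
t=2: L0/L1/L2 = CH/-/- → run C
t=3: L0/L1/L2 = CH/-/- → run C
t=4: L0/L1/L2 = H/-/- → run H
t=5: L0/L1/L2 = H/-/- → run H
t=6: L0/L1/L2 = H/-/- → run H
t=7: L0/L1/L2 = H/-/- → run H
t=8: (idle)
t=9: (idle)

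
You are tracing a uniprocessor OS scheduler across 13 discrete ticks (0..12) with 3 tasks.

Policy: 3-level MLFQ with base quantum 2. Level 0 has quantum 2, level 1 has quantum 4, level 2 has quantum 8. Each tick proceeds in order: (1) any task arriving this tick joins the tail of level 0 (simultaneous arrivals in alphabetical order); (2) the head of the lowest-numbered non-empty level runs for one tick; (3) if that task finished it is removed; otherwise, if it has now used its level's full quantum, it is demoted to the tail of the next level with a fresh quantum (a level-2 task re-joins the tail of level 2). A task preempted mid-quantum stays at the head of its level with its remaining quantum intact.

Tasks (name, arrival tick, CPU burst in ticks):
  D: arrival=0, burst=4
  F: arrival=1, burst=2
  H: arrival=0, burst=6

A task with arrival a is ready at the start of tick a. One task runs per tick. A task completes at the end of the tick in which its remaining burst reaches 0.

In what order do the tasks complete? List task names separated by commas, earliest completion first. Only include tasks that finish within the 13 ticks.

t=0: L0/L1/L2 = DH/-/- → run D
t=1: L0/L1/L2 = DHF/-/- → run D
t=2: L0/L1/L2 = HF/D/- → run H
t=3: L0/L1/L2 = HF/D/- → run H
t=4: L0/L1/L2 = F/DH/- → run F
t=5: L0/L1/L2 = F/DH/- → run F
t=6: L0/L1/L2 = -/DH/- → run D
t=7: L0/L1/L2 = -/DH/- → run D
t=8: L0/L1/L2 = -/H/- → run H
t=9: L0/L1/L2 = -/H/- → run H
t=10: L0/L1/L2 = -/H/- → run H
t=11: L0/L1/L2 = -/H/- → run H
t=12: (idle)

completion order = F, D, H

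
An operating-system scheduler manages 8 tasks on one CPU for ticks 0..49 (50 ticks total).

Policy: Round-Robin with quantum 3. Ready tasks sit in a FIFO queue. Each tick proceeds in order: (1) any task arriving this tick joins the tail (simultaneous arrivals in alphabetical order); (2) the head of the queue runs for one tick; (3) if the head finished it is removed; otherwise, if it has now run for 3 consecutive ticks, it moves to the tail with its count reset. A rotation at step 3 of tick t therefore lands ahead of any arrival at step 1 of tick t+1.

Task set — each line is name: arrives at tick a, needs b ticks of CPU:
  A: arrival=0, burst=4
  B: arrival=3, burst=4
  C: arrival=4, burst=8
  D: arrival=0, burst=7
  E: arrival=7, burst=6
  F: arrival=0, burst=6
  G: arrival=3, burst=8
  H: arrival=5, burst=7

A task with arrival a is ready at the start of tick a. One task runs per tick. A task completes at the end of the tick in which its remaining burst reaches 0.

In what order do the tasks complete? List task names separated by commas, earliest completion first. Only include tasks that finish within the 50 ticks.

completion order = A, F, B, D, E, G, C, H

t=0: queue=[A,D,F] q_used=0 → run A
t=1: queue=[A,D,F] q_used=1 → run A
t=2: queue=[A,D,F] q_used=2 → run A
t=3: queue=[D,F,A,B,G] q_used=0 → run D
t=4: queue=[D,F,A,B,G,C] q_used=1 → run D
t=5: queue=[D,F,A,B,G,C,H] q_used=2 → run D
t=6: queue=[F,A,B,G,C,H,D] q_used=0 → run F
t=7: queue=[F,A,B,G,C,H,D,E] q_used=1 → run F
t=8: queue=[F,A,B,G,C,H,D,E] q_used=2 → run F
t=9: queue=[A,B,G,C,H,D,E,F] q_used=0 → run A
t=10: queue=[B,G,C,H,D,E,F] q_used=0 → run B
t=11: queue=[B,G,C,H,D,E,F] q_used=1 → run B
t=12: queue=[B,G,C,H,D,E,F] q_used=2 → run B
t=13: queue=[G,C,H,D,E,F,B] q_used=0 → run G
t=14: queue=[G,C,H,D,E,F,B] q_used=1 → run G
t=15: queue=[G,C,H,D,E,F,B] q_used=2 → run G
t=16: queue=[C,H,D,E,F,B,G] q_used=0 → run C
t=17: queue=[C,H,D,E,F,B,G] q_used=1 → run C
t=18: queue=[C,H,D,E,F,B,G] q_used=2 → run C
t=19: queue=[H,D,E,F,B,G,C] q_used=0 → run H
t=20: queue=[H,D,E,F,B,G,C] q_used=1 → run H
t=21: queue=[H,D,E,F,B,G,C] q_used=2 → run H
t=22: queue=[D,E,F,B,G,C,H] q_used=0 → run D
t=23: queue=[D,E,F,B,G,C,H] q_used=1 → run D
t=24: queue=[D,E,F,B,G,C,H] q_used=2 → run D
t=25: queue=[E,F,B,G,C,H,D] q_used=0 → run E
t=26: queue=[E,F,B,G,C,H,D] q_used=1 → run E
t=27: queue=[E,F,B,G,C,H,D] q_used=2 → run E
t=28: queue=[F,B,G,C,H,D,E] q_used=0 → run F
t=29: queue=[F,B,G,C,H,D,E] q_used=1 → run F
t=30: queue=[F,B,G,C,H,D,E] q_used=2 → run F
t=31: queue=[B,G,C,H,D,E] q_used=0 → run B
t=32: queue=[G,C,H,D,E] q_used=0 → run G
t=33: queue=[G,C,H,D,E] q_used=1 → run G
t=34: queue=[G,C,H,D,E] q_used=2 → run G
t=35: queue=[C,H,D,E,G] q_used=0 → run C
t=36: queue=[C,H,D,E,G] q_used=1 → run C
t=37: queue=[C,H,D,E,G] q_used=2 → run C
t=38: queue=[H,D,E,G,C] q_used=0 → run H
t=39: queue=[H,D,E,G,C] q_used=1 → run H
t=40: queue=[H,D,E,G,C] q_used=2 → run H
t=41: queue=[D,E,G,C,H] q_used=0 → run D
t=42: queue=[E,G,C,H] q_used=0 → run E
t=43: queue=[E,G,C,H] q_used=1 → run E
t=44: queue=[E,G,C,H] q_used=2 → run E
t=45: queue=[G,C,H] q_used=0 → run G
t=46: queue=[G,C,H] q_used=1 → run G
t=47: queue=[C,H] q_used=0 → run C
t=48: queue=[C,H] q_used=1 → run C
t=49: queue=[H] q_used=0 → run H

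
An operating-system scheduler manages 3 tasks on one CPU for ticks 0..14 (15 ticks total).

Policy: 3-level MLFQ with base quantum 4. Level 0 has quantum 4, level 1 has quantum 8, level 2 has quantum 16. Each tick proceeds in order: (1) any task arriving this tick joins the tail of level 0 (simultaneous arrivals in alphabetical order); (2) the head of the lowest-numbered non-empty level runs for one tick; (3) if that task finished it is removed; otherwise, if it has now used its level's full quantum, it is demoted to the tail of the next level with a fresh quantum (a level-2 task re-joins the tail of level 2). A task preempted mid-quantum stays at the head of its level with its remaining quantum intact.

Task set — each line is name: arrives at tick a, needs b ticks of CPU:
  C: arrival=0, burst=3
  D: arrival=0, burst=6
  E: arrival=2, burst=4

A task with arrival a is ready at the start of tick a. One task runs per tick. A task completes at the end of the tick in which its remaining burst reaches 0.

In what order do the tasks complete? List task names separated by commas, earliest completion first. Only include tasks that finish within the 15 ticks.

t=0: L0/L1/L2 = CD/-/- → run C
t=1: L0/L1/L2 = CD/-/- → run C
t=2: L0/L1/L2 = CDE/-/- → run C
t=3: L0/L1/L2 = DE/-/- → run D
t=4: L0/L1/L2 = DE/-/- → run D
t=5: L0/L1/L2 = DE/-/- → run D
t=6: L0/L1/L2 = DE/-/- → run D
t=7: L0/L1/L2 = E/D/- → run E
t=8: L0/L1/L2 = E/D/- → run E
t=9: L0/L1/L2 = E/D/- → run E
t=10: L0/L1/L2 = E/D/- → run E
t=11: L0/L1/L2 = -/D/- → run D
t=12: L0/L1/L2 = -/D/- → run D
t=13: (idle)
t=14: (idle)

completion order = C, E, D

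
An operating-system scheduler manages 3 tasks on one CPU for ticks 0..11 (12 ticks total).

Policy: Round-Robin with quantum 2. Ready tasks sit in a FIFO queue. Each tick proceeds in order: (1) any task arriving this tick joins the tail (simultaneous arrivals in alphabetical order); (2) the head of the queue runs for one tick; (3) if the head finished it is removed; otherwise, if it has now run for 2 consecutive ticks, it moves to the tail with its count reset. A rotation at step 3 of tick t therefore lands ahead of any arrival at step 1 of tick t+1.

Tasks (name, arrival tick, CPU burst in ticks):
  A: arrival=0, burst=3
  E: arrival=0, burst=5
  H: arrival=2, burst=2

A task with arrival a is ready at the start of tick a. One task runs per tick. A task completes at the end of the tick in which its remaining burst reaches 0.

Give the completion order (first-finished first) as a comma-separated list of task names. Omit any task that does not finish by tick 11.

completion order = A, H, E

t=0: queue=[A,E] q_used=0 → run A
t=1: queue=[A,E] q_used=1 → run A
t=2: queue=[E,A,H] q_used=0 → run E
t=3: queue=[E,A,H] q_used=1 → run E
t=4: queue=[A,H,E] q_used=0 → run A
t=5: queue=[H,E] q_used=0 → run H
t=6: queue=[H,E] q_used=1 → run H
t=7: queue=[E] q_used=0 → run E
t=8: queue=[E] q_used=1 → run E
t=9: queue=[E] q_used=0 → run E
t=10: (idle)
t=11: (idle)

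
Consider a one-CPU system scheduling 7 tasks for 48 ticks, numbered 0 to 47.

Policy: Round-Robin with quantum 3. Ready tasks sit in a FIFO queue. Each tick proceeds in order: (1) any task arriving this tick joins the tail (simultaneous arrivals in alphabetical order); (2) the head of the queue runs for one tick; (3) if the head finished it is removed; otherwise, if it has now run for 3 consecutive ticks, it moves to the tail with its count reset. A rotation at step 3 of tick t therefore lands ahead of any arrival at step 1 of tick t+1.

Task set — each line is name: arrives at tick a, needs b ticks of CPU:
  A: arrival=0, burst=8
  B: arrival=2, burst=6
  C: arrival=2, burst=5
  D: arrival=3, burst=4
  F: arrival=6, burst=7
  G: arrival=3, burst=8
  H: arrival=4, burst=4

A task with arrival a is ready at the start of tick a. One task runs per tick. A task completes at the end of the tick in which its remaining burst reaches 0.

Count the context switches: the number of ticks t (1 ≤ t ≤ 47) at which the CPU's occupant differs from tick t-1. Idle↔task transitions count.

t=0: queue=[A] q_used=0 → run A
t=1: queue=[A] q_used=1 → run A
t=2: queue=[A,B,C] q_used=2 → run A
t=3: queue=[B,C,A,D,G] q_used=0 → run B
t=4: queue=[B,C,A,D,G,H] q_used=1 → run B
t=5: queue=[B,C,A,D,G,H] q_used=2 → run B
t=6: queue=[C,A,D,G,H,B,F] q_used=0 → run C
t=7: queue=[C,A,D,G,H,B,F] q_used=1 → run C
t=8: queue=[C,A,D,G,H,B,F] q_used=2 → run C
t=9: queue=[A,D,G,H,B,F,C] q_used=0 → run A
t=10: queue=[A,D,G,H,B,F,C] q_used=1 → run A
t=11: queue=[A,D,G,H,B,F,C] q_used=2 → run A
t=12: queue=[D,G,H,B,F,C,A] q_used=0 → run D
t=13: queue=[D,G,H,B,F,C,A] q_used=1 → run D
t=14: queue=[D,G,H,B,F,C,A] q_used=2 → run D
t=15: queue=[G,H,B,F,C,A,D] q_used=0 → run G
t=16: queue=[G,H,B,F,C,A,D] q_used=1 → run G
t=17: queue=[G,H,B,F,C,A,D] q_used=2 → run G
t=18: queue=[H,B,F,C,A,D,G] q_used=0 → run H
t=19: queue=[H,B,F,C,A,D,G] q_used=1 → run H
t=20: queue=[H,B,F,C,A,D,G] q_used=2 → run H
t=21: queue=[B,F,C,A,D,G,H] q_used=0 → run B
t=22: queue=[B,F,C,A,D,G,H] q_used=1 → run B
t=23: queue=[B,F,C,A,D,G,H] q_used=2 → run B
t=24: queue=[F,C,A,D,G,H] q_used=0 → run F
t=25: queue=[F,C,A,D,G,H] q_used=1 → run F
t=26: queue=[F,C,A,D,G,H] q_used=2 → run F
t=27: queue=[C,A,D,G,H,F] q_used=0 → run C
t=28: queue=[C,A,D,G,H,F] q_used=1 → run C
t=29: queue=[A,D,G,H,F] q_used=0 → run A
t=30: queue=[A,D,G,H,F] q_used=1 → run A
t=31: queue=[D,G,H,F] q_used=0 → run D
t=32: queue=[G,H,F] q_used=0 → run G
t=33: queue=[G,H,F] q_used=1 → run G
t=34: queue=[G,H,F] q_used=2 → run G
t=35: queue=[H,F,G] q_used=0 → run H
t=36: queue=[F,G] q_used=0 → run F
t=37: queue=[F,G] q_used=1 → run F
t=38: queue=[F,G] q_used=2 → run F
t=39: queue=[G,F] q_used=0 → run G
t=40: queue=[G,F] q_used=1 → run G
t=41: queue=[F] q_used=0 → run F
t=42: (idle)
t=43: (idle)
t=44: (idle)
t=45: (idle)
t=46: (idle)
t=47: (idle)

context switches = 17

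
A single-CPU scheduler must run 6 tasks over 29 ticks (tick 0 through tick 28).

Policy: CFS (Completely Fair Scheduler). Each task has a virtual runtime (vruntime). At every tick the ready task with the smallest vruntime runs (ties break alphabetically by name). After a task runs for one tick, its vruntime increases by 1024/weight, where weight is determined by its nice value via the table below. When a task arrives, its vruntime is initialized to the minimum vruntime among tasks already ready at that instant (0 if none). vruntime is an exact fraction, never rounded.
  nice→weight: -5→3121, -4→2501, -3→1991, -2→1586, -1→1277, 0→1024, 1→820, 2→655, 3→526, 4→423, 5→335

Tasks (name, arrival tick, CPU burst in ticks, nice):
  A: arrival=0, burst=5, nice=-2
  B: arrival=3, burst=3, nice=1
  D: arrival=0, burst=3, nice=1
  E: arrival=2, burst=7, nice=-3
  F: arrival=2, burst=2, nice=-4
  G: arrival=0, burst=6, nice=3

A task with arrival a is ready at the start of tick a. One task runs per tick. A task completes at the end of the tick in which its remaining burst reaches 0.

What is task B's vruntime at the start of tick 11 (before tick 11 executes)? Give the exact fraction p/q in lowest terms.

t=0: vr[A=0 D=0 G=0] → run A
t=1: vr[A=512/793 D=0 G=0] → run D
t=2: vr[A=512/793 D=256/205 E=0 F=0 G=0] → run E
t=3: vr[A=512/793 B=0 D=256/205 E=1024/1991 F=0 G=0] → run B
t=4: vr[A=512/793 B=256/205 D=256/205 E=1024/1991 F=0 G=0] → run F
t=5: vr[A=512/793 B=256/205 D=256/205 E=1024/1991 F=1024/2501 G=0] → run G
t=6: vr[A=512/793 B=256/205 D=256/205 E=1024/1991 F=1024/2501 G=512/263] → run F
t=7: vr[A=512/793 B=256/205 D=256/205 E=1024/1991 G=512/263] → run E
t=8: vr[A=512/793 B=256/205 D=256/205 E=2048/1991 G=512/263] → run A
t=9: vr[A=1024/793 B=256/205 D=256/205 E=2048/1991 G=512/263] → run E
t=10: vr[A=1024/793 B=256/205 D=256/205 E=3072/1991 G=512/263] → run B
t=11: vr[A=1024/793 B=512/205 D=256/205 E=3072/1991 G=512/263] → run D
t=12: vr[A=1024/793 B=512/205 D=512/205 E=3072/1991 G=512/263] → run A
t=13: vr[A=1536/793 B=512/205 D=512/205 E=3072/1991 G=512/263] → run E
t=14: vr[A=1536/793 B=512/205 D=512/205 E=4096/1991 G=512/263] → run A
t=15: vr[A=2048/793 B=512/205 D=512/205 E=4096/1991 G=512/263] → run G
t=16: vr[A=2048/793 B=512/205 D=512/205 E=4096/1991 G=1024/263] → run E
t=17: vr[A=2048/793 B=512/205 D=512/205 E=5120/1991 G=1024/263] → run B
t=18: vr[A=2048/793 D=512/205 E=5120/1991 G=1024/263] → run D
t=19: vr[A=2048/793 E=5120/1991 G=1024/263] → run E
t=20: vr[A=2048/793 E=6144/1991 G=1024/263] → run A
t=21: vr[E=6144/1991 G=1024/263] → run E
t=22: vr[G=1024/263] → run G
t=23: vr[G=1536/263] → run G
t=24: vr[G=2048/263] → run G
t=25: vr[G=2560/263] → run G
t=26: (idle)
t=27: (idle)
t=28: (idle)

vruntime(B, start of tick 11) = 512/205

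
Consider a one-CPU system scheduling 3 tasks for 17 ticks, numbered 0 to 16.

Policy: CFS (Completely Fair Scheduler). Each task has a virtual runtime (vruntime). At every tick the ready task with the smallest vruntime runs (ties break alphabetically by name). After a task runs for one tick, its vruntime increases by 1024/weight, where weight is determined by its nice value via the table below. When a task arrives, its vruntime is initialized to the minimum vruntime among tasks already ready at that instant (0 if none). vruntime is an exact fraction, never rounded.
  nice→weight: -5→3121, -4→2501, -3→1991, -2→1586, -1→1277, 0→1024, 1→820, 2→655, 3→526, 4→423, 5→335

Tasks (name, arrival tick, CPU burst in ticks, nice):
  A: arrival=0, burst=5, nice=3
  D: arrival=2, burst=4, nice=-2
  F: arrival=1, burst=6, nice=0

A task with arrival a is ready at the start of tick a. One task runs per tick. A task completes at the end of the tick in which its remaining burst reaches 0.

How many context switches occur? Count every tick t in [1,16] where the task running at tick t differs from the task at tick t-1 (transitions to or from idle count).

t=0: vr[A=0] → run A
t=1: vr[A=512/263 F=512/263] → run A
t=2: vr[A=1024/263 D=512/263 F=512/263] → run D
t=3: vr[A=1024/263 D=540672/208559 F=512/263] → run F
t=4: vr[A=1024/263 D=540672/208559 F=775/263] → run D
t=5: vr[A=1024/263 D=675328/208559 F=775/263] → run F
t=6: vr[A=1024/263 D=675328/208559 F=1038/263] → run D
t=7: vr[A=1024/263 D=809984/208559 F=1038/263] → run D
t=8: vr[A=1024/263 F=1038/263] → run A
t=9: vr[A=1536/263 F=1038/263] → run F
t=10: vr[A=1536/263 F=1301/263] → run F
t=11: vr[A=1536/263 F=1564/263] → run A
t=12: vr[A=2048/263 F=1564/263] → run F
t=13: vr[A=2048/263 F=1827/263] → run F
t=14: vr[A=2048/263] → run A
t=15: (idle)
t=16: (idle)

context switches = 11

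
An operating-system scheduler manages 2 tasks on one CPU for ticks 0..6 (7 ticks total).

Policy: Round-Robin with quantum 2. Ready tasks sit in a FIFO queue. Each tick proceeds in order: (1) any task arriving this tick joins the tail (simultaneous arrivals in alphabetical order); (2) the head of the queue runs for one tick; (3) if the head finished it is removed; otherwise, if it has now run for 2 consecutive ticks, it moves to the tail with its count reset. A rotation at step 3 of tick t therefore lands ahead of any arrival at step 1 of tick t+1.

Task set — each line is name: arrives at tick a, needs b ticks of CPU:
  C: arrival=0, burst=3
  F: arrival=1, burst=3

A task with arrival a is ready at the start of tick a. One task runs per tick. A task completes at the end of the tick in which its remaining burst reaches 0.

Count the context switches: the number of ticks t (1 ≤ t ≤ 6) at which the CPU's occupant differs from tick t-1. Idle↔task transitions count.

context switches = 4

t=0: queue=[C] q_used=0 → run C
t=1: queue=[C,F] q_used=1 → run C
t=2: queue=[F,C] q_used=0 → run F
t=3: queue=[F,C] q_used=1 → run F
t=4: queue=[C,F] q_used=0 → run C
t=5: queue=[F] q_used=0 → run F
t=6: (idle)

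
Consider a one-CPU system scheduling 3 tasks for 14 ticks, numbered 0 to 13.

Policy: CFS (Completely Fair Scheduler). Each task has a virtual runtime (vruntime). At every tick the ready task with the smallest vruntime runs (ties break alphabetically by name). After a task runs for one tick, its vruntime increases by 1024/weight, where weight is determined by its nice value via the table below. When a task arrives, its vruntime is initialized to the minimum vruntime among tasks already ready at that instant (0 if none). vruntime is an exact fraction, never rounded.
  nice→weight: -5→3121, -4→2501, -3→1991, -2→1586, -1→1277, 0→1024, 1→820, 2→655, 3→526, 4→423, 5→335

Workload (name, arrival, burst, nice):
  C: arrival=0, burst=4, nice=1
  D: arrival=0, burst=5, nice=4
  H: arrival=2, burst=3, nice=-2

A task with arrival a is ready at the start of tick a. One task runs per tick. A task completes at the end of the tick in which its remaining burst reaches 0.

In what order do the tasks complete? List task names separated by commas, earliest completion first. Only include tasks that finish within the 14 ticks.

t=0: vr[C=0 D=0] → run C
t=1: vr[C=256/205 D=0] → run D
t=2: vr[C=256/205 D=1024/423 H=256/205] → run C
t=3: vr[C=512/205 D=1024/423 H=256/205] → run H
t=4: vr[C=512/205 D=1024/423 H=307968/162565] → run H
t=5: vr[C=512/205 D=1024/423 H=412928/162565] → run D
t=6: vr[C=512/205 D=2048/423 H=412928/162565] → run C
t=7: vr[C=768/205 D=2048/423 H=412928/162565] → run H
t=8: vr[C=768/205 D=2048/423] → run C
t=9: vr[D=2048/423] → run D
t=10: vr[D=1024/141] → run D
t=11: vr[D=4096/423] → run D
t=12: (idle)
t=13: (idle)

completion order = H, C, D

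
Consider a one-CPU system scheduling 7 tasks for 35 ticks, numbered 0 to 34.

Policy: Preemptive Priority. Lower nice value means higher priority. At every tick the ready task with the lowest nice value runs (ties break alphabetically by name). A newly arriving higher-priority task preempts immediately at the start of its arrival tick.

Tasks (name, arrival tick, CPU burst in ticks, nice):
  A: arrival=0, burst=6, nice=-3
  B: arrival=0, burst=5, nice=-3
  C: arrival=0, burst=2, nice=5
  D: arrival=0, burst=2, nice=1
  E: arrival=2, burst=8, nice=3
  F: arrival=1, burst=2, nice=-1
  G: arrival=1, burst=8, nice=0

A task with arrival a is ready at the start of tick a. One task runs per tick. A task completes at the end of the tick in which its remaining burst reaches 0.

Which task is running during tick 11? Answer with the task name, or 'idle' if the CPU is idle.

t=0: ready={A,B,C,D} → run A
t=1: ready={A,B,C,D,F,G} → run A
t=2: ready={A,B,C,D,E,F,G} → run A
t=3: ready={A,B,C,D,E,F,G} → run A
t=4: ready={A,B,C,D,E,F,G} → run A
t=5: ready={A,B,C,D,E,F,G} → run A
t=6: ready={B,C,D,E,F,G} → run B
t=7: ready={B,C,D,E,F,G} → run B
t=8: ready={B,C,D,E,F,G} → run B
t=9: ready={B,C,D,E,F,G} → run B
t=10: ready={B,C,D,E,F,G} → run B
t=11: ready={C,D,E,F,G} → run F
t=12: ready={C,D,E,F,G} → run F
t=13: ready={C,D,E,G} → run G
t=14: ready={C,D,E,G} → run G
t=15: ready={C,D,E,G} → run G
t=16: ready={C,D,E,G} → run G
t=17: ready={C,D,E,G} → run G
t=18: ready={C,D,E,G} → run G
t=19: ready={C,D,E,G} → run G
t=20: ready={C,D,E,G} → run G
t=21: ready={C,D,E} → run D
t=22: ready={C,D,E} → run D
t=23: ready={C,E} → run E
t=24: ready={C,E} → run E
t=25: ready={C,E} → run E
t=26: ready={C,E} → run E
t=27: ready={C,E} → run E
t=28: ready={C,E} → run E
t=29: ready={C,E} → run E
t=30: ready={C,E} → run E
t=31: ready={C} → run C
t=32: ready={C} → run C
t=33: (idle)
t=34: (idle)

running at tick 11 = F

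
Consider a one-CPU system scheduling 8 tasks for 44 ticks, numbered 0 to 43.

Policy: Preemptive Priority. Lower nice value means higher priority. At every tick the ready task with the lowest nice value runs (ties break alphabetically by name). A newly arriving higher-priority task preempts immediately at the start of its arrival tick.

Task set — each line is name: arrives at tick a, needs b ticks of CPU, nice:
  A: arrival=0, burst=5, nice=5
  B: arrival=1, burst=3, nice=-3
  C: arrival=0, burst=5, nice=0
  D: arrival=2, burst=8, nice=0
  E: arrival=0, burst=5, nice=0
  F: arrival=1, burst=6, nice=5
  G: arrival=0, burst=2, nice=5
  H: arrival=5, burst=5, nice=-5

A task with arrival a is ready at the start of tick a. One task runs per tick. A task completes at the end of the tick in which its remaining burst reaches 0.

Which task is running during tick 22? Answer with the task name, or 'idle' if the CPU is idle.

running at tick 22 = E

t=0: ready={A,C,E,G} → run C
t=1: ready={A,B,C,E,F,G} → run B
t=2: ready={A,B,C,D,E,F,G} → run B
t=3: ready={A,B,C,D,E,F,G} → run B
t=4: ready={A,C,D,E,F,G} → run C
t=5: ready={A,C,D,E,F,G,H} → run H
t=6: ready={A,C,D,E,F,G,H} → run H
t=7: ready={A,C,D,E,F,G,H} → run H
t=8: ready={A,C,D,E,F,G,H} → run H
t=9: ready={A,C,D,E,F,G,H} → run H
t=10: ready={A,C,D,E,F,G} → run C
t=11: ready={A,C,D,E,F,G} → run C
t=12: ready={A,C,D,E,F,G} → run C
t=13: ready={A,D,E,F,G} → run D
t=14: ready={A,D,E,F,G} → run D
t=15: ready={A,D,E,F,G} → run D
t=16: ready={A,D,E,F,G} → run D
t=17: ready={A,D,E,F,G} → run D
t=18: ready={A,D,E,F,G} → run D
t=19: ready={A,D,E,F,G} → run D
t=20: ready={A,D,E,F,G} → run D
t=21: ready={A,E,F,G} → run E
t=22: ready={A,E,F,G} → run E
t=23: ready={A,E,F,G} → run E
t=24: ready={A,E,F,G} → run E
t=25: ready={A,E,F,G} → run E
t=26: ready={A,F,G} → run A
t=27: ready={A,F,G} → run A
t=28: ready={A,F,G} → run A
t=29: ready={A,F,G} → run A
t=30: ready={A,F,G} → run A
t=31: ready={F,G} → run F
t=32: ready={F,G} → run F
t=33: ready={F,G} → run F
t=34: ready={F,G} → run F
t=35: ready={F,G} → run F
t=36: ready={F,G} → run F
t=37: ready={G} → run G
t=38: ready={G} → run G
t=39: (idle)
t=40: (idle)
t=41: (idle)
t=42: (idle)
t=43: (idle)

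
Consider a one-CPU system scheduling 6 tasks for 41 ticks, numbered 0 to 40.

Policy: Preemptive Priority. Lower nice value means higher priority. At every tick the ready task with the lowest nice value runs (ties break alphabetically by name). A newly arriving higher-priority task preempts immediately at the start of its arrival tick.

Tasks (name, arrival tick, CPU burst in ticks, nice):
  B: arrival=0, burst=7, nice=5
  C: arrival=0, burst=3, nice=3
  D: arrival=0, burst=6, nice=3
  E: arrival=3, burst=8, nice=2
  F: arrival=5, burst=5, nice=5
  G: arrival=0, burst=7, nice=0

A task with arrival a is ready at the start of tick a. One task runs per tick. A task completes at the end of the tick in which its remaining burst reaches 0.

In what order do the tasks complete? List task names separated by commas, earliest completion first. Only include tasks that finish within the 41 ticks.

completion order = G, E, C, D, B, F

t=0: ready={B,C,D,G} → run G
t=1: ready={B,C,D,G} → run G
t=2: ready={B,C,D,G} → run G
t=3: ready={B,C,D,E,G} → run G
t=4: ready={B,C,D,E,G} → run G
t=5: ready={B,C,D,E,F,G} → run G
t=6: ready={B,C,D,E,F,G} → run G
t=7: ready={B,C,D,E,F} → run E
t=8: ready={B,C,D,E,F} → run E
t=9: ready={B,C,D,E,F} → run E
t=10: ready={B,C,D,E,F} → run E
t=11: ready={B,C,D,E,F} → run E
t=12: ready={B,C,D,E,F} → run E
t=13: ready={B,C,D,E,F} → run E
t=14: ready={B,C,D,E,F} → run E
t=15: ready={B,C,D,F} → run C
t=16: ready={B,C,D,F} → run C
t=17: ready={B,C,D,F} → run C
t=18: ready={B,D,F} → run D
t=19: ready={B,D,F} → run D
t=20: ready={B,D,F} → run D
t=21: ready={B,D,F} → run D
t=22: ready={B,D,F} → run D
t=23: ready={B,D,F} → run D
t=24: ready={B,F} → run B
t=25: ready={B,F} → run B
t=26: ready={B,F} → run B
t=27: ready={B,F} → run B
t=28: ready={B,F} → run B
t=29: ready={B,F} → run B
t=30: ready={B,F} → run B
t=31: ready={F} → run F
t=32: ready={F} → run F
t=33: ready={F} → run F
t=34: ready={F} → run F
t=35: ready={F} → run F
t=36: (idle)
t=37: (idle)
t=38: (idle)
t=39: (idle)
t=40: (idle)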